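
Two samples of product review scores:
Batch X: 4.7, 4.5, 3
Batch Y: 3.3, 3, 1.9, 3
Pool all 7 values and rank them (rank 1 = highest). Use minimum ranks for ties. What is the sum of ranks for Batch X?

Sorted (descending): 4.7, 4.5, 3.3, 3, 3, 3, 1.9
The 3 values of 3 occupy positions 4–6 → each gets rank 4.
Batch X values → pooled ranks: 4.7→1, 4.5→2, 3→4
Rank sum = 1 + 2 + 4 = 7

7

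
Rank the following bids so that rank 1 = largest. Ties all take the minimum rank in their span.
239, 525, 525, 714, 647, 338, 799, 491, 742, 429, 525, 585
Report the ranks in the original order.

12, 6, 6, 3, 4, 11, 1, 9, 2, 10, 6, 5

Sorted (descending): 799, 742, 714, 647, 585, 525, 525, 525, 491, 429, 338, 239
The 3 values of 525 occupy positions 6–8 → each gets rank 6.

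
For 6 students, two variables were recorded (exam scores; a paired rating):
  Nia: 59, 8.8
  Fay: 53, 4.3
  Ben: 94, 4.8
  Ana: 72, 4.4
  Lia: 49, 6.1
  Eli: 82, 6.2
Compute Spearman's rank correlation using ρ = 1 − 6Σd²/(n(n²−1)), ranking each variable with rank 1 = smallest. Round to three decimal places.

0.086

Ranks of variable 1: 3, 2, 6, 4, 1, 5
Ranks of variable 2: 6, 1, 3, 2, 4, 5
d = r₁ − r₂: -3, 1, 3, 2, -3, 0
d²: 9, 1, 9, 4, 9, 0; Σd² = 32
ρ = 1 − 6·32/(6·35) = 1 − 192/210 = 0.086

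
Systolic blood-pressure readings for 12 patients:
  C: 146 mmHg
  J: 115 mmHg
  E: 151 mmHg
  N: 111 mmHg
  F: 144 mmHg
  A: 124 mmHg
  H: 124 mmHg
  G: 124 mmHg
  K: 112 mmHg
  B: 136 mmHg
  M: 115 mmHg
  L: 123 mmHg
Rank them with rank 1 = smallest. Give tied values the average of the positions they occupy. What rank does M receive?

3.5

Sorted (ascending): 111, 112, 115, 115, 123, 124, 124, 124, 136, 144, 146, 151
The 2 values of 115 occupy positions 3–4 → average rank (3+4)/2 = 3.5.
The 3 values of 124 occupy positions 6–8 → average rank 7.
M has value 115 mmHg → rank 3.5.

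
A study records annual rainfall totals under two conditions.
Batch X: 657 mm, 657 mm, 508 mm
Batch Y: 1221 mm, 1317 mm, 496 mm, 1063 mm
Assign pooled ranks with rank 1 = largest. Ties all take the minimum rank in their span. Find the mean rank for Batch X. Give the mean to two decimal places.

Sorted (descending): 1317, 1221, 1063, 657, 657, 508, 496
The 2 values of 657 occupy positions 4–5 → each gets rank 4.
Batch X values → pooled ranks: 657→4, 657→4, 508→6
Mean rank = (4 + 4 + 6) / 3 = 4.67

4.67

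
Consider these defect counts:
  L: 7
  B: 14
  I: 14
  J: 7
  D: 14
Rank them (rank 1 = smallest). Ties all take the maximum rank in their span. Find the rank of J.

2

Sorted (ascending): 7, 7, 14, 14, 14
The 2 values of 7 occupy positions 1–2 → each gets rank 2.
The 3 values of 14 occupy positions 3–5 → each gets rank 5.
J has value 7 → rank 2.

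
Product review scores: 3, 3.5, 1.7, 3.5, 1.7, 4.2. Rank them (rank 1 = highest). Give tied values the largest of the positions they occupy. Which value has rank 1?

4.2

Sorted (descending): 4.2, 3.5, 3.5, 3, 1.7, 1.7
The 2 values of 3.5 occupy positions 2–3 → each gets rank 3.
The 2 values of 1.7 occupy positions 5–6 → each gets rank 6.
Rank 1 → value 4.2.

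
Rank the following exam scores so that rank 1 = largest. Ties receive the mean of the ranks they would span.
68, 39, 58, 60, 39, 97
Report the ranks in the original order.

2, 5.5, 4, 3, 5.5, 1

Sorted (descending): 97, 68, 60, 58, 39, 39
The 2 values of 39 occupy positions 5–6 → average rank (5+6)/2 = 5.5.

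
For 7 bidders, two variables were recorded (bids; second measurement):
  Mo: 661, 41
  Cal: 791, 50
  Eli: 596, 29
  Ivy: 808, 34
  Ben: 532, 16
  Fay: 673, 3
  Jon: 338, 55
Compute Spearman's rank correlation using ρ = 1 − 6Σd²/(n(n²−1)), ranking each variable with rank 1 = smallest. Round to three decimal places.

Ranks of variable 1: 4, 6, 3, 7, 2, 5, 1
Ranks of variable 2: 5, 6, 3, 4, 2, 1, 7
d = r₁ − r₂: -1, 0, 0, 3, 0, 4, -6
d²: 1, 0, 0, 9, 0, 16, 36; Σd² = 62
ρ = 1 − 6·62/(7·48) = 1 − 372/336 = -0.107

-0.107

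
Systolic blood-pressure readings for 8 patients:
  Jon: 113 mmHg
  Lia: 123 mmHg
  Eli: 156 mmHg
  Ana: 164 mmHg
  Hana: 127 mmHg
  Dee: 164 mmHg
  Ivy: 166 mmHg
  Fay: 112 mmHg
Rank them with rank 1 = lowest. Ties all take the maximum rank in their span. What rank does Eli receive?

5

Sorted (ascending): 112, 113, 123, 127, 156, 164, 164, 166
The 2 values of 164 occupy positions 6–7 → each gets rank 7.
Eli has value 156 mmHg → rank 5.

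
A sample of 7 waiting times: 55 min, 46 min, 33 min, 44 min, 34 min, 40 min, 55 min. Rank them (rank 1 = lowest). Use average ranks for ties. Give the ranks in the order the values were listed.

6.5, 5, 1, 4, 2, 3, 6.5

Sorted (ascending): 33, 34, 40, 44, 46, 55, 55
The 2 values of 55 occupy positions 6–7 → average rank (6+7)/2 = 6.5.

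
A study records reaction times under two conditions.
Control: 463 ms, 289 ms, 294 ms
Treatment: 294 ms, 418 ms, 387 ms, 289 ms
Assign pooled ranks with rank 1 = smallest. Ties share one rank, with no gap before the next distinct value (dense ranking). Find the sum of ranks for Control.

Sorted (ascending): 289, 289, 294, 294, 387, 418, 463
The 2 values of 289 share dense rank 1.
The 2 values of 294 share dense rank 2.
Remaining distinct values take the next consecutive integers.
Control values → pooled ranks: 463→5, 289→1, 294→2
Rank sum = 5 + 1 + 2 = 8

8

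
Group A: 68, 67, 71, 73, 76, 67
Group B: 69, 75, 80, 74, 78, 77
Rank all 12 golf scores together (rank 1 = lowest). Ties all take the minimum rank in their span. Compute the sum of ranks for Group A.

Sorted (ascending): 67, 67, 68, 69, 71, 73, 74, 75, 76, 77, 78, 80
The 2 values of 67 occupy positions 1–2 → each gets rank 1.
Group A values → pooled ranks: 68→3, 67→1, 71→5, 73→6, 76→9, 67→1
Rank sum = 3 + 1 + 5 + 6 + 9 + 1 = 25

25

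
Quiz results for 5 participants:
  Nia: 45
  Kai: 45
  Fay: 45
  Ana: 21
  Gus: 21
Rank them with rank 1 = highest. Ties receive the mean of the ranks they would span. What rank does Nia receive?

Sorted (descending): 45, 45, 45, 21, 21
The 3 values of 45 occupy positions 1–3 → average rank 2.
The 2 values of 21 occupy positions 4–5 → average rank (4+5)/2 = 4.5.
Nia has value 45 → rank 2.

2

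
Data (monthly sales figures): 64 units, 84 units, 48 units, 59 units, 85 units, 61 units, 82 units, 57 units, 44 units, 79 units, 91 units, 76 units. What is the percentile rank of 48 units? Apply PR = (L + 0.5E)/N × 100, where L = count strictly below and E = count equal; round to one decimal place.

N = 12.
Strictly below 48: 1. Equal to 48: 1.
PR = (1 + 0.5·1)/12 × 100 = 12.5

12.5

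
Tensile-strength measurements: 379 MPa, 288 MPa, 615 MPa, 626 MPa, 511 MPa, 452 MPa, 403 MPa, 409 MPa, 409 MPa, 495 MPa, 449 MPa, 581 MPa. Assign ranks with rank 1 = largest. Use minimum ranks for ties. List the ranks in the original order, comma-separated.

11, 12, 2, 1, 4, 6, 10, 8, 8, 5, 7, 3

Sorted (descending): 626, 615, 581, 511, 495, 452, 449, 409, 409, 403, 379, 288
The 2 values of 409 occupy positions 8–9 → each gets rank 8.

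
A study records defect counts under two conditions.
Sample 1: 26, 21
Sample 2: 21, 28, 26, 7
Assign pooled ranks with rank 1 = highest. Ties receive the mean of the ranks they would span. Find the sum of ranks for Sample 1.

7

Sorted (descending): 28, 26, 26, 21, 21, 7
The 2 values of 26 occupy positions 2–3 → average rank (2+3)/2 = 2.5.
The 2 values of 21 occupy positions 4–5 → average rank (4+5)/2 = 4.5.
Sample 1 values → pooled ranks: 26→2.5, 21→4.5
Rank sum = 2.5 + 4.5 = 7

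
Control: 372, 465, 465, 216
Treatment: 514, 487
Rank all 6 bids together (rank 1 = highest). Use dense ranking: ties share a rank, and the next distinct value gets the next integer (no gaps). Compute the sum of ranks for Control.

Sorted (descending): 514, 487, 465, 465, 372, 216
The 2 values of 465 share dense rank 3.
Remaining distinct values take the next consecutive integers.
Control values → pooled ranks: 372→4, 465→3, 465→3, 216→5
Rank sum = 4 + 3 + 3 + 5 = 15

15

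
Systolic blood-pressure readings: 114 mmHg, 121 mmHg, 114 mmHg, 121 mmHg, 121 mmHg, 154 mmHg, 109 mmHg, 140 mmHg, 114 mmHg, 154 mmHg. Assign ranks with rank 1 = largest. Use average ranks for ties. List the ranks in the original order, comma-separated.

8, 5, 8, 5, 5, 1.5, 10, 3, 8, 1.5

Sorted (descending): 154, 154, 140, 121, 121, 121, 114, 114, 114, 109
The 2 values of 154 occupy positions 1–2 → average rank (1+2)/2 = 1.5.
The 3 values of 121 occupy positions 4–6 → average rank 5.
The 3 values of 114 occupy positions 7–9 → average rank 8.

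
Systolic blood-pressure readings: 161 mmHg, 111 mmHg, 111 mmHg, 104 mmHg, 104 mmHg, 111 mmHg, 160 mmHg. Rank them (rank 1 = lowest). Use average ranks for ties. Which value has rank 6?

160

Sorted (ascending): 104, 104, 111, 111, 111, 160, 161
The 2 values of 104 occupy positions 1–2 → average rank (1+2)/2 = 1.5.
The 3 values of 111 occupy positions 3–5 → average rank 4.
Rank 6 → value 160.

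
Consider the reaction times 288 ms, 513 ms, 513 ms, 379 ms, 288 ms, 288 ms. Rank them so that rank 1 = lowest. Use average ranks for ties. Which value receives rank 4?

379

Sorted (ascending): 288, 288, 288, 379, 513, 513
The 3 values of 288 occupy positions 1–3 → average rank 2.
The 2 values of 513 occupy positions 5–6 → average rank (5+6)/2 = 5.5.
Rank 4 → value 379.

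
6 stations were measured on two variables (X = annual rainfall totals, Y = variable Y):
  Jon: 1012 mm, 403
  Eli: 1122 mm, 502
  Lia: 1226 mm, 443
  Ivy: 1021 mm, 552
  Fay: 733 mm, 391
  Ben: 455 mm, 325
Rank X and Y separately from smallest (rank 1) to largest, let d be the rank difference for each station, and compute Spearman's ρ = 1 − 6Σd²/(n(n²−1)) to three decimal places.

0.771

Ranks of variable 1: 3, 5, 6, 4, 2, 1
Ranks of variable 2: 3, 5, 4, 6, 2, 1
d = r₁ − r₂: 0, 0, 2, -2, 0, 0
d²: 0, 0, 4, 4, 0, 0; Σd² = 8
ρ = 1 − 6·8/(6·35) = 1 − 48/210 = 0.771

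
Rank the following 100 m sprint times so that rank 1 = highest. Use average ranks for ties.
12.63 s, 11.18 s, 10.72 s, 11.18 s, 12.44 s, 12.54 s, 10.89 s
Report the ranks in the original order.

1, 4.5, 7, 4.5, 3, 2, 6

Sorted (descending): 12.63, 12.54, 12.44, 11.18, 11.18, 10.89, 10.72
The 2 values of 11.18 occupy positions 4–5 → average rank (4+5)/2 = 4.5.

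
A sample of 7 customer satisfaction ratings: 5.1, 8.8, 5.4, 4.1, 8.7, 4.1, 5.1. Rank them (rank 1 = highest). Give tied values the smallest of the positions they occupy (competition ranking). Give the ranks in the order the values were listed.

Sorted (descending): 8.8, 8.7, 5.4, 5.1, 5.1, 4.1, 4.1
The 2 values of 5.1 occupy positions 4–5 → each gets rank 4.
The 2 values of 4.1 occupy positions 6–7 → each gets rank 6.

4, 1, 3, 6, 2, 6, 4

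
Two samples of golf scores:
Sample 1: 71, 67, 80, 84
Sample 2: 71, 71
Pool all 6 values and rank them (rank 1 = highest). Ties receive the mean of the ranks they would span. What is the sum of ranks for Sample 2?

Sorted (descending): 84, 80, 71, 71, 71, 67
The 3 values of 71 occupy positions 3–5 → average rank 4.
Sample 2 values → pooled ranks: 71→4, 71→4
Rank sum = 4 + 4 = 8

8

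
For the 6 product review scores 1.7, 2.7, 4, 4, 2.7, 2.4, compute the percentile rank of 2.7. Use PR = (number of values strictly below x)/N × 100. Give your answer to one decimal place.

N = 6.
Strictly below 2.7: 2. Equal to 2.7: 2.
PR = 2/6 × 100 = 33.3

33.3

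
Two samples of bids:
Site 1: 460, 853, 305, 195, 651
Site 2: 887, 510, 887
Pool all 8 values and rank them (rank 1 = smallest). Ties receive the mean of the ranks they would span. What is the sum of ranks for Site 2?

Sorted (ascending): 195, 305, 460, 510, 651, 853, 887, 887
The 2 values of 887 occupy positions 7–8 → average rank (7+8)/2 = 7.5.
Site 2 values → pooled ranks: 887→7.5, 510→4, 887→7.5
Rank sum = 7.5 + 4 + 7.5 = 19

19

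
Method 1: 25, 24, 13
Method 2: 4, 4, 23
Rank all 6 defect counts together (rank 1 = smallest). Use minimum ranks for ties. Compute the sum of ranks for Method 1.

14

Sorted (ascending): 4, 4, 13, 23, 24, 25
The 2 values of 4 occupy positions 1–2 → each gets rank 1.
Method 1 values → pooled ranks: 25→6, 24→5, 13→3
Rank sum = 6 + 5 + 3 = 14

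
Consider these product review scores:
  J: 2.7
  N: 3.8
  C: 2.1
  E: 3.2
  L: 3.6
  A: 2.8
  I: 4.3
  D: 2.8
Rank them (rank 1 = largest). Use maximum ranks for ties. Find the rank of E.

Sorted (descending): 4.3, 3.8, 3.6, 3.2, 2.8, 2.8, 2.7, 2.1
The 2 values of 2.8 occupy positions 5–6 → each gets rank 6.
E has value 3.2 → rank 4.

4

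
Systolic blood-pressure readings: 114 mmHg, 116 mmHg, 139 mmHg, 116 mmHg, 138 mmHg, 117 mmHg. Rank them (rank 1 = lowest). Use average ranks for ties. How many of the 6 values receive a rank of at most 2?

Sorted (ascending): 114, 116, 116, 117, 138, 139
The 2 values of 116 occupy positions 2–3 → average rank (2+3)/2 = 2.5.
Ranks ≤ 2: {1} → 1 value.

1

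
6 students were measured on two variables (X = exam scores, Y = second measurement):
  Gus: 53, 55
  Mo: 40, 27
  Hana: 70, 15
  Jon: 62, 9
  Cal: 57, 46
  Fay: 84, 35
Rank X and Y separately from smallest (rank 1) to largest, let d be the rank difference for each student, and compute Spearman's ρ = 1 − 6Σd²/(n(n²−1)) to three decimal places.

Ranks of variable 1: 2, 1, 5, 4, 3, 6
Ranks of variable 2: 6, 3, 2, 1, 5, 4
d = r₁ − r₂: -4, -2, 3, 3, -2, 2
d²: 16, 4, 9, 9, 4, 4; Σd² = 46
ρ = 1 − 6·46/(6·35) = 1 − 276/210 = -0.314

-0.314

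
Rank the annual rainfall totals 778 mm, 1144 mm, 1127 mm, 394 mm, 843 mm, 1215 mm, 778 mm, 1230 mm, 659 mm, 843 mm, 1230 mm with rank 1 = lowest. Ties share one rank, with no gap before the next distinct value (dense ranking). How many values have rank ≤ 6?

Sorted (ascending): 394, 659, 778, 778, 843, 843, 1127, 1144, 1215, 1230, 1230
The 2 values of 778 share dense rank 3.
The 2 values of 843 share dense rank 4.
The 2 values of 1230 share dense rank 8.
Remaining distinct values take the next consecutive integers.
Ranks ≤ 6: {1, 2, 3, 3, 4, 4, 5, 6} → 8 values.

8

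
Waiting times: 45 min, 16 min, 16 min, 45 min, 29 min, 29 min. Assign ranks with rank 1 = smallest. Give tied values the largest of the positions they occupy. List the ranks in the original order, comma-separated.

6, 2, 2, 6, 4, 4

Sorted (ascending): 16, 16, 29, 29, 45, 45
The 2 values of 16 occupy positions 1–2 → each gets rank 2.
The 2 values of 29 occupy positions 3–4 → each gets rank 4.
The 2 values of 45 occupy positions 5–6 → each gets rank 6.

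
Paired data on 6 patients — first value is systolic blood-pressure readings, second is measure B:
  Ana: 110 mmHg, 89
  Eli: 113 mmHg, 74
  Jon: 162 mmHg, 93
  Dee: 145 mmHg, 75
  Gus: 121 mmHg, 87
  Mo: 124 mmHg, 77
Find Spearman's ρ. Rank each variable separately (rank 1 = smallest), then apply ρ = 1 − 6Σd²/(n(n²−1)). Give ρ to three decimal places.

Ranks of variable 1: 1, 2, 6, 5, 3, 4
Ranks of variable 2: 5, 1, 6, 2, 4, 3
d = r₁ − r₂: -4, 1, 0, 3, -1, 1
d²: 16, 1, 0, 9, 1, 1; Σd² = 28
ρ = 1 − 6·28/(6·35) = 1 − 168/210 = 0.200

0.200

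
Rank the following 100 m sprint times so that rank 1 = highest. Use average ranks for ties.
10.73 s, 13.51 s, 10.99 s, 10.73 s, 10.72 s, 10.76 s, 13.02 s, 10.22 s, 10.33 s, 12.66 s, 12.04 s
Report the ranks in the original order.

7.5, 1, 5, 7.5, 9, 6, 2, 11, 10, 3, 4

Sorted (descending): 13.51, 13.02, 12.66, 12.04, 10.99, 10.76, 10.73, 10.73, 10.72, 10.33, 10.22
The 2 values of 10.73 occupy positions 7–8 → average rank (7+8)/2 = 7.5.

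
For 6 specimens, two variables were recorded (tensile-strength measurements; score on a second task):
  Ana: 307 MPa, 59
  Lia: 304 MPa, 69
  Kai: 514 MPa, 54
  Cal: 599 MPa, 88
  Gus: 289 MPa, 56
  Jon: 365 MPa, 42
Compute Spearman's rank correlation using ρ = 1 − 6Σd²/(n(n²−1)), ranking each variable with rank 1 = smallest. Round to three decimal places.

0.086

Ranks of variable 1: 3, 2, 5, 6, 1, 4
Ranks of variable 2: 4, 5, 2, 6, 3, 1
d = r₁ − r₂: -1, -3, 3, 0, -2, 3
d²: 1, 9, 9, 0, 4, 9; Σd² = 32
ρ = 1 − 6·32/(6·35) = 1 − 192/210 = 0.086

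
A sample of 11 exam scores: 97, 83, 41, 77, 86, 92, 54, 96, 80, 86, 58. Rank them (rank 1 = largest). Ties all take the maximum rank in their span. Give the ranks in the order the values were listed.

1, 6, 11, 8, 5, 3, 10, 2, 7, 5, 9

Sorted (descending): 97, 96, 92, 86, 86, 83, 80, 77, 58, 54, 41
The 2 values of 86 occupy positions 4–5 → each gets rank 5.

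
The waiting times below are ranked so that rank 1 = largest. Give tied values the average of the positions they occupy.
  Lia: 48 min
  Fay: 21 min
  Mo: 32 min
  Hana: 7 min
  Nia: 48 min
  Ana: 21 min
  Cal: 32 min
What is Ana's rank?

Sorted (descending): 48, 48, 32, 32, 21, 21, 7
The 2 values of 48 occupy positions 1–2 → average rank (1+2)/2 = 1.5.
The 2 values of 32 occupy positions 3–4 → average rank (3+4)/2 = 3.5.
The 2 values of 21 occupy positions 5–6 → average rank (5+6)/2 = 5.5.
Ana has value 21 min → rank 5.5.

5.5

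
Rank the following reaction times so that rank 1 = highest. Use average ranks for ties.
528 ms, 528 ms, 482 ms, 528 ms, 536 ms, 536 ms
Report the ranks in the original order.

4, 4, 6, 4, 1.5, 1.5

Sorted (descending): 536, 536, 528, 528, 528, 482
The 2 values of 536 occupy positions 1–2 → average rank (1+2)/2 = 1.5.
The 3 values of 528 occupy positions 3–5 → average rank 4.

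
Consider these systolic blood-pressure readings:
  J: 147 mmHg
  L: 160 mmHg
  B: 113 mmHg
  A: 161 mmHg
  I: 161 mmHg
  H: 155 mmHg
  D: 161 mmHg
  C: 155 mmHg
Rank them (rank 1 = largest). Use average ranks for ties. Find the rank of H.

5.5

Sorted (descending): 161, 161, 161, 160, 155, 155, 147, 113
The 3 values of 161 occupy positions 1–3 → average rank 2.
The 2 values of 155 occupy positions 5–6 → average rank (5+6)/2 = 5.5.
H has value 155 mmHg → rank 5.5.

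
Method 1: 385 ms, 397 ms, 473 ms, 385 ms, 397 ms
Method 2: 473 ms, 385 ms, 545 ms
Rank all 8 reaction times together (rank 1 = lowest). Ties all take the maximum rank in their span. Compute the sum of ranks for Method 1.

Sorted (ascending): 385, 385, 385, 397, 397, 473, 473, 545
The 3 values of 385 occupy positions 1–3 → each gets rank 3.
The 2 values of 397 occupy positions 4–5 → each gets rank 5.
The 2 values of 473 occupy positions 6–7 → each gets rank 7.
Method 1 values → pooled ranks: 385→3, 397→5, 473→7, 385→3, 397→5
Rank sum = 3 + 5 + 7 + 3 + 5 = 23

23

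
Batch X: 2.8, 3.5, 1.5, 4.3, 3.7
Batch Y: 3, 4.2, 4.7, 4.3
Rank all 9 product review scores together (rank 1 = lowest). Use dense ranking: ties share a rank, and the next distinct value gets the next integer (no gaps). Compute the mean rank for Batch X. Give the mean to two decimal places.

Sorted (ascending): 1.5, 2.8, 3, 3.5, 3.7, 4.2, 4.3, 4.3, 4.7
The 2 values of 4.3 share dense rank 7.
Remaining distinct values take the next consecutive integers.
Batch X values → pooled ranks: 2.8→2, 3.5→4, 1.5→1, 4.3→7, 3.7→5
Mean rank = (2 + 4 + 1 + 7 + 5) / 5 = 3.80

3.80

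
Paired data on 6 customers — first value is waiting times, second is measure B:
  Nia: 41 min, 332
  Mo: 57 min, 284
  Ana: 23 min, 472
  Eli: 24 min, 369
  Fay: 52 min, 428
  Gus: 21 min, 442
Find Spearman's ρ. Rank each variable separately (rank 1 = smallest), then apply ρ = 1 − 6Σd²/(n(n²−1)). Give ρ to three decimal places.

Ranks of variable 1: 4, 6, 2, 3, 5, 1
Ranks of variable 2: 2, 1, 6, 3, 4, 5
d = r₁ − r₂: 2, 5, -4, 0, 1, -4
d²: 4, 25, 16, 0, 1, 16; Σd² = 62
ρ = 1 − 6·62/(6·35) = 1 − 372/210 = -0.771

-0.771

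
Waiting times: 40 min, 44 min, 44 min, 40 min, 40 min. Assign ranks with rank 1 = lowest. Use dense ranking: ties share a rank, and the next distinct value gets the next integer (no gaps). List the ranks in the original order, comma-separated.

Sorted (ascending): 40, 40, 40, 44, 44
The 3 values of 40 share dense rank 1.
The 2 values of 44 share dense rank 2.

1, 2, 2, 1, 1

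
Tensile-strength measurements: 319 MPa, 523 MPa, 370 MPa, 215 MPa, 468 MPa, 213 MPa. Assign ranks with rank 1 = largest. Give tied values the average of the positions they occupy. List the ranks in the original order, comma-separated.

Sorted (descending): 523, 468, 370, 319, 215, 213
No ties — each value takes its position as its rank.

4, 1, 3, 5, 2, 6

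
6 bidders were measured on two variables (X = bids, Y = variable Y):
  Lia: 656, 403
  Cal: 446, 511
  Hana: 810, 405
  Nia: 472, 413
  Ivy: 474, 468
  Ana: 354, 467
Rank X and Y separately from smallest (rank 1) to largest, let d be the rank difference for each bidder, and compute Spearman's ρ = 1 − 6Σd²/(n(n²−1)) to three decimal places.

-0.657

Ranks of variable 1: 5, 2, 6, 3, 4, 1
Ranks of variable 2: 1, 6, 2, 3, 5, 4
d = r₁ − r₂: 4, -4, 4, 0, -1, -3
d²: 16, 16, 16, 0, 1, 9; Σd² = 58
ρ = 1 − 6·58/(6·35) = 1 − 348/210 = -0.657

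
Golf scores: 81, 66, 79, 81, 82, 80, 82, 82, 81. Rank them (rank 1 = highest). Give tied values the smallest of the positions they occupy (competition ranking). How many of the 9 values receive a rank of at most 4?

6

Sorted (descending): 82, 82, 82, 81, 81, 81, 80, 79, 66
The 3 values of 82 occupy positions 1–3 → each gets rank 1.
The 3 values of 81 occupy positions 4–6 → each gets rank 4.
Ranks ≤ 4: {1, 1, 1, 4, 4, 4} → 6 values.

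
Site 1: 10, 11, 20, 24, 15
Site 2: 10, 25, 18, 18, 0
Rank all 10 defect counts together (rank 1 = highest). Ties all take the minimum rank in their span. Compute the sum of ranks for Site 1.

26

Sorted (descending): 25, 24, 20, 18, 18, 15, 11, 10, 10, 0
The 2 values of 18 occupy positions 4–5 → each gets rank 4.
The 2 values of 10 occupy positions 8–9 → each gets rank 8.
Site 1 values → pooled ranks: 10→8, 11→7, 20→3, 24→2, 15→6
Rank sum = 8 + 7 + 3 + 2 + 6 = 26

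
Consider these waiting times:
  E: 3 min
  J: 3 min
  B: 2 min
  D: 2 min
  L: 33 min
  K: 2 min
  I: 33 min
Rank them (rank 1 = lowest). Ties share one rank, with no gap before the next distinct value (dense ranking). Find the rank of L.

3

Sorted (ascending): 2, 2, 2, 3, 3, 33, 33
The 3 values of 2 share dense rank 1.
The 2 values of 3 share dense rank 2.
The 2 values of 33 share dense rank 3.
L has value 33 min → rank 3.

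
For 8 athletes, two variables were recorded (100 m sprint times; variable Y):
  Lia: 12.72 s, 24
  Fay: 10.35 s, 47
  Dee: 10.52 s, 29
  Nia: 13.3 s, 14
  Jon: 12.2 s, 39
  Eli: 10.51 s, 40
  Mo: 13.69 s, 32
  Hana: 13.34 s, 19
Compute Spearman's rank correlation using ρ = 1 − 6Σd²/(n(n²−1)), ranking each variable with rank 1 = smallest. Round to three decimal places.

-0.690

Ranks of variable 1: 5, 1, 3, 6, 4, 2, 8, 7
Ranks of variable 2: 3, 8, 4, 1, 6, 7, 5, 2
d = r₁ − r₂: 2, -7, -1, 5, -2, -5, 3, 5
d²: 4, 49, 1, 25, 4, 25, 9, 25; Σd² = 142
ρ = 1 − 6·142/(8·63) = 1 − 852/504 = -0.690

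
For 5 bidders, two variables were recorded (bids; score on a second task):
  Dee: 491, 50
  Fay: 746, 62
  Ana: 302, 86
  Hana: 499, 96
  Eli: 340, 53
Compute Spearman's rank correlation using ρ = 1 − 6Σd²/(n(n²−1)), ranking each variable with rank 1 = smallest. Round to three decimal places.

0.100

Ranks of variable 1: 3, 5, 1, 4, 2
Ranks of variable 2: 1, 3, 4, 5, 2
d = r₁ − r₂: 2, 2, -3, -1, 0
d²: 4, 4, 9, 1, 0; Σd² = 18
ρ = 1 − 6·18/(5·24) = 1 − 108/120 = 0.100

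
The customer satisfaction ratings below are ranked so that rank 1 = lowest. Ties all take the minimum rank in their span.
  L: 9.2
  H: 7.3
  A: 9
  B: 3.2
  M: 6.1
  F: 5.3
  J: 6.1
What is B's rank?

Sorted (ascending): 3.2, 5.3, 6.1, 6.1, 7.3, 9, 9.2
The 2 values of 6.1 occupy positions 3–4 → each gets rank 3.
B has value 3.2 → rank 1.

1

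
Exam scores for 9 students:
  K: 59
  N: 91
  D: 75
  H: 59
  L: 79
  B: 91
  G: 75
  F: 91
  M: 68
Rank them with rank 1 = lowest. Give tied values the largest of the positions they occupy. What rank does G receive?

Sorted (ascending): 59, 59, 68, 75, 75, 79, 91, 91, 91
The 2 values of 59 occupy positions 1–2 → each gets rank 2.
The 2 values of 75 occupy positions 4–5 → each gets rank 5.
The 3 values of 91 occupy positions 7–9 → each gets rank 9.
G has value 75 → rank 5.

5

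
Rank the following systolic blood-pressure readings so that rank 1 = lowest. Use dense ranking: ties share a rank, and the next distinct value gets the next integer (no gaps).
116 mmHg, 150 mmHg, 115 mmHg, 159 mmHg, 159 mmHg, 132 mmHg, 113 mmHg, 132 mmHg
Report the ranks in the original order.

Sorted (ascending): 113, 115, 116, 132, 132, 150, 159, 159
The 2 values of 132 share dense rank 4.
The 2 values of 159 share dense rank 6.
Remaining distinct values take the next consecutive integers.

3, 5, 2, 6, 6, 4, 1, 4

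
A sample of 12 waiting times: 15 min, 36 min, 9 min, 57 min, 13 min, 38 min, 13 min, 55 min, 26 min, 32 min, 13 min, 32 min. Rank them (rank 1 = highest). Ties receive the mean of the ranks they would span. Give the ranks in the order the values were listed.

8, 4, 12, 1, 10, 3, 10, 2, 7, 5.5, 10, 5.5

Sorted (descending): 57, 55, 38, 36, 32, 32, 26, 15, 13, 13, 13, 9
The 2 values of 32 occupy positions 5–6 → average rank (5+6)/2 = 5.5.
The 3 values of 13 occupy positions 9–11 → average rank 10.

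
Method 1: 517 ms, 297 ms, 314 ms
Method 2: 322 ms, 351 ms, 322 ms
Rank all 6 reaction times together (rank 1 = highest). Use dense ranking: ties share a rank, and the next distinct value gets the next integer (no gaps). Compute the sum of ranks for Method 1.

Sorted (descending): 517, 351, 322, 322, 314, 297
The 2 values of 322 share dense rank 3.
Remaining distinct values take the next consecutive integers.
Method 1 values → pooled ranks: 517→1, 297→5, 314→4
Rank sum = 1 + 5 + 4 = 10

10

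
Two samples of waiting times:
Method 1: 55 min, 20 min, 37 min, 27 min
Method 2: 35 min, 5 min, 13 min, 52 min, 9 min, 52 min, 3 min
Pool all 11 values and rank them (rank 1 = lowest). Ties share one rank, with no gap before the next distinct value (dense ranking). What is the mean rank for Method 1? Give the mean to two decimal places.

Sorted (ascending): 3, 5, 9, 13, 20, 27, 35, 37, 52, 52, 55
The 2 values of 52 share dense rank 9.
Remaining distinct values take the next consecutive integers.
Method 1 values → pooled ranks: 55→10, 20→5, 37→8, 27→6
Mean rank = (10 + 5 + 8 + 6) / 4 = 7.25

7.25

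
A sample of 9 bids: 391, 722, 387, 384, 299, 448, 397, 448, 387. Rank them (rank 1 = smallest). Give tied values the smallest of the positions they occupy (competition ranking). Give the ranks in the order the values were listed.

5, 9, 3, 2, 1, 7, 6, 7, 3

Sorted (ascending): 299, 384, 387, 387, 391, 397, 448, 448, 722
The 2 values of 387 occupy positions 3–4 → each gets rank 3.
The 2 values of 448 occupy positions 7–8 → each gets rank 7.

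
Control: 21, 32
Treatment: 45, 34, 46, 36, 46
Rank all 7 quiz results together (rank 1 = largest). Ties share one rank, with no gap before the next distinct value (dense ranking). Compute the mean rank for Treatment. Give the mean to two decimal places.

Sorted (descending): 46, 46, 45, 36, 34, 32, 21
The 2 values of 46 share dense rank 1.
Remaining distinct values take the next consecutive integers.
Treatment values → pooled ranks: 45→2, 34→4, 46→1, 36→3, 46→1
Mean rank = (2 + 4 + 1 + 3 + 1) / 5 = 2.20

2.20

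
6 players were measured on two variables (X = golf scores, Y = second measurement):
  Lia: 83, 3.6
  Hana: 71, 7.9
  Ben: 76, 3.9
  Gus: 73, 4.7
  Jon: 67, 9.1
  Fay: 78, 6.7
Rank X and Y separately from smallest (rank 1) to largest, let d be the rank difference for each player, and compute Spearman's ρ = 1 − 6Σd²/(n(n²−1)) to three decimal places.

-0.829

Ranks of variable 1: 6, 2, 4, 3, 1, 5
Ranks of variable 2: 1, 5, 2, 3, 6, 4
d = r₁ − r₂: 5, -3, 2, 0, -5, 1
d²: 25, 9, 4, 0, 25, 1; Σd² = 64
ρ = 1 − 6·64/(6·35) = 1 − 384/210 = -0.829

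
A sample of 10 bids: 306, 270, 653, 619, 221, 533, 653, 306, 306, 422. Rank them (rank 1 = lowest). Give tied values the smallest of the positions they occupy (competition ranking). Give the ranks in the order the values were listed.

3, 2, 9, 8, 1, 7, 9, 3, 3, 6

Sorted (ascending): 221, 270, 306, 306, 306, 422, 533, 619, 653, 653
The 3 values of 306 occupy positions 3–5 → each gets rank 3.
The 2 values of 653 occupy positions 9–10 → each gets rank 9.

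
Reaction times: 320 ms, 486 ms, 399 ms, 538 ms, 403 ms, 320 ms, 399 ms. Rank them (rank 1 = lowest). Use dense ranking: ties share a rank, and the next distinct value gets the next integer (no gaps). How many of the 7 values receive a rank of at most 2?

Sorted (ascending): 320, 320, 399, 399, 403, 486, 538
The 2 values of 320 share dense rank 1.
The 2 values of 399 share dense rank 2.
Remaining distinct values take the next consecutive integers.
Ranks ≤ 2: {1, 1, 2, 2} → 4 values.

4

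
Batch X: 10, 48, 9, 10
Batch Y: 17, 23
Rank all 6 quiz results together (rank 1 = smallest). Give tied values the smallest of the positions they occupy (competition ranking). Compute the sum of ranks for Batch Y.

Sorted (ascending): 9, 10, 10, 17, 23, 48
The 2 values of 10 occupy positions 2–3 → each gets rank 2.
Batch Y values → pooled ranks: 17→4, 23→5
Rank sum = 4 + 5 = 9

9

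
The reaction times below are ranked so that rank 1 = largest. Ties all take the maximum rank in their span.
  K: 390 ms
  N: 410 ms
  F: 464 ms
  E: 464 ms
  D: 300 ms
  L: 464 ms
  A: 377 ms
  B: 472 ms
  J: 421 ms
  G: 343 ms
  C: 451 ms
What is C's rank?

Sorted (descending): 472, 464, 464, 464, 451, 421, 410, 390, 377, 343, 300
The 3 values of 464 occupy positions 2–4 → each gets rank 4.
C has value 451 ms → rank 5.

5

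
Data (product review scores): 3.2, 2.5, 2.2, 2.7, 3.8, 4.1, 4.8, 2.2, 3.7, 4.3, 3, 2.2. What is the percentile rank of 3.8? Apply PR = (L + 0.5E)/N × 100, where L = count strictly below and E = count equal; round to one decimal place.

N = 12.
Strictly below 3.8: 8. Equal to 3.8: 1.
PR = (8 + 0.5·1)/12 × 100 = 70.8

70.8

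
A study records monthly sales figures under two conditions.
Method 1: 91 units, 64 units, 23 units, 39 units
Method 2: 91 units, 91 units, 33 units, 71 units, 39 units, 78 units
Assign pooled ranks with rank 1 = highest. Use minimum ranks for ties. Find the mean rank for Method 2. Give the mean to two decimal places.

Sorted (descending): 91, 91, 91, 78, 71, 64, 39, 39, 33, 23
The 3 values of 91 occupy positions 1–3 → each gets rank 1.
The 2 values of 39 occupy positions 7–8 → each gets rank 7.
Method 2 values → pooled ranks: 91→1, 91→1, 33→9, 71→5, 39→7, 78→4
Mean rank = (1 + 1 + 9 + 5 + 7 + 4) / 6 = 4.50

4.50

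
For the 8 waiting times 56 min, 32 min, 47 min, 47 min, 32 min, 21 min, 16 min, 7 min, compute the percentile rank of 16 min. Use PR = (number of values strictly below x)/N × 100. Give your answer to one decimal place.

12.5

N = 8.
Strictly below 16: 1. Equal to 16: 1.
PR = 1/8 × 100 = 12.5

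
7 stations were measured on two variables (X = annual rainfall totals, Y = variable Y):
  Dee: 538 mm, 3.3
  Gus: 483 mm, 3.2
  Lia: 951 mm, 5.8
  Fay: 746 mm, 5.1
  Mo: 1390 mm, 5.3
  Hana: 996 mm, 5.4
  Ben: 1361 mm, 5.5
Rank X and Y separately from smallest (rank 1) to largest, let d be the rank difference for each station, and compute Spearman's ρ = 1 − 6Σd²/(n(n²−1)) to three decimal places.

Ranks of variable 1: 2, 1, 4, 3, 7, 5, 6
Ranks of variable 2: 2, 1, 7, 3, 4, 5, 6
d = r₁ − r₂: 0, 0, -3, 0, 3, 0, 0
d²: 0, 0, 9, 0, 9, 0, 0; Σd² = 18
ρ = 1 − 6·18/(7·48) = 1 − 108/336 = 0.679

0.679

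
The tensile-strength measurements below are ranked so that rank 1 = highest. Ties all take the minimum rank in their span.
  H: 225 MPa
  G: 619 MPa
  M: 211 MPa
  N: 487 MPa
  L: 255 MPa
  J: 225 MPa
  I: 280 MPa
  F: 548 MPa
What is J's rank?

6

Sorted (descending): 619, 548, 487, 280, 255, 225, 225, 211
The 2 values of 225 occupy positions 6–7 → each gets rank 6.
J has value 225 MPa → rank 6.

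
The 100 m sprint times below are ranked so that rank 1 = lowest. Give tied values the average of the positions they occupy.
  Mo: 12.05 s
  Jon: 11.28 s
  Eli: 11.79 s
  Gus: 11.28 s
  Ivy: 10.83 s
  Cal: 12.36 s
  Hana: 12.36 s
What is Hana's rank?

6.5

Sorted (ascending): 10.83, 11.28, 11.28, 11.79, 12.05, 12.36, 12.36
The 2 values of 11.28 occupy positions 2–3 → average rank (2+3)/2 = 2.5.
The 2 values of 12.36 occupy positions 6–7 → average rank (6+7)/2 = 6.5.
Hana has value 12.36 s → rank 6.5.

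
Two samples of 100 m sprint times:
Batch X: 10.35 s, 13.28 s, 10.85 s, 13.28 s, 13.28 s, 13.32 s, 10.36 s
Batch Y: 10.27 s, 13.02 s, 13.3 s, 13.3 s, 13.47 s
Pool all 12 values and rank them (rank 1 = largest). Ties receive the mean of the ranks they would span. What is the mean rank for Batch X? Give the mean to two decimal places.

7.14

Sorted (descending): 13.47, 13.32, 13.3, 13.3, 13.28, 13.28, 13.28, 13.02, 10.85, 10.36, 10.35, 10.27
The 2 values of 13.3 occupy positions 3–4 → average rank (3+4)/2 = 3.5.
The 3 values of 13.28 occupy positions 5–7 → average rank 6.
Batch X values → pooled ranks: 10.35→11, 13.28→6, 10.85→9, 13.28→6, 13.28→6, 13.32→2, 10.36→10
Mean rank = (11 + 6 + 9 + 6 + 6 + 2 + 10) / 7 = 7.14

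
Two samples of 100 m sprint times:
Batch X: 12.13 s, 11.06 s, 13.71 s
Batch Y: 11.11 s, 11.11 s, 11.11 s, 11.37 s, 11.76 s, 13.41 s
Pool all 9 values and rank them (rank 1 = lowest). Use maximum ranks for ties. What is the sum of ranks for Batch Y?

31

Sorted (ascending): 11.06, 11.11, 11.11, 11.11, 11.37, 11.76, 12.13, 13.41, 13.71
The 3 values of 11.11 occupy positions 2–4 → each gets rank 4.
Batch Y values → pooled ranks: 11.11→4, 11.11→4, 11.11→4, 11.37→5, 11.76→6, 13.41→8
Rank sum = 4 + 4 + 4 + 5 + 6 + 8 = 31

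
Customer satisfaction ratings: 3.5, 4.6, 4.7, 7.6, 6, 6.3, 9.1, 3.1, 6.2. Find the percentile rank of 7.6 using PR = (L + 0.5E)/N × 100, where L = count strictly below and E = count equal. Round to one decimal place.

N = 9.
Strictly below 7.6: 7. Equal to 7.6: 1.
PR = (7 + 0.5·1)/9 × 100 = 83.3

83.3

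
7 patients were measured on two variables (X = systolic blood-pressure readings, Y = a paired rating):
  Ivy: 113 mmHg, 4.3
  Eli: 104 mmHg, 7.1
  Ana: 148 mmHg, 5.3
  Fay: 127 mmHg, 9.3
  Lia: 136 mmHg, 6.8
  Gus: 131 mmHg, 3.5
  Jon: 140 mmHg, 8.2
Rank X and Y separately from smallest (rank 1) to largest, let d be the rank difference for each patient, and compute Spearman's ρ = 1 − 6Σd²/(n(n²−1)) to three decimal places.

-0.036

Ranks of variable 1: 2, 1, 7, 3, 5, 4, 6
Ranks of variable 2: 2, 5, 3, 7, 4, 1, 6
d = r₁ − r₂: 0, -4, 4, -4, 1, 3, 0
d²: 0, 16, 16, 16, 1, 9, 0; Σd² = 58
ρ = 1 − 6·58/(7·48) = 1 − 348/336 = -0.036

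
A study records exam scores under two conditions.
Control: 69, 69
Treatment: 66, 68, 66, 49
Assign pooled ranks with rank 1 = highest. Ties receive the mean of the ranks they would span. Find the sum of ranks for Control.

3

Sorted (descending): 69, 69, 68, 66, 66, 49
The 2 values of 69 occupy positions 1–2 → average rank (1+2)/2 = 1.5.
The 2 values of 66 occupy positions 4–5 → average rank (4+5)/2 = 4.5.
Control values → pooled ranks: 69→1.5, 69→1.5
Rank sum = 1.5 + 1.5 = 3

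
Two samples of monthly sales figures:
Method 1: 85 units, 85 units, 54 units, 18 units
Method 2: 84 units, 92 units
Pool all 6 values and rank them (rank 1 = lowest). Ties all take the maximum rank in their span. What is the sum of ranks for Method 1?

13

Sorted (ascending): 18, 54, 84, 85, 85, 92
The 2 values of 85 occupy positions 4–5 → each gets rank 5.
Method 1 values → pooled ranks: 85→5, 85→5, 54→2, 18→1
Rank sum = 5 + 5 + 2 + 1 = 13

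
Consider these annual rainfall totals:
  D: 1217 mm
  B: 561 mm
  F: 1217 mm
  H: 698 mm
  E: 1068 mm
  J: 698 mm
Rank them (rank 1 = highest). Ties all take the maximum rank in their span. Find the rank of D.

Sorted (descending): 1217, 1217, 1068, 698, 698, 561
The 2 values of 1217 occupy positions 1–2 → each gets rank 2.
The 2 values of 698 occupy positions 4–5 → each gets rank 5.
D has value 1217 mm → rank 2.

2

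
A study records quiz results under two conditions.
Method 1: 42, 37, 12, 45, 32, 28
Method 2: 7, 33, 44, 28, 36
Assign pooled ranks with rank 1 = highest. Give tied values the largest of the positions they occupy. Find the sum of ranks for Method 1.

Sorted (descending): 45, 44, 42, 37, 36, 33, 32, 28, 28, 12, 7
The 2 values of 28 occupy positions 8–9 → each gets rank 9.
Method 1 values → pooled ranks: 42→3, 37→4, 12→10, 45→1, 32→7, 28→9
Rank sum = 3 + 4 + 10 + 1 + 7 + 9 = 34

34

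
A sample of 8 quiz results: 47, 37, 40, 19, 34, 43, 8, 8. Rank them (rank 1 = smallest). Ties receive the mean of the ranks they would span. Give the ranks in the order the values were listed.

8, 5, 6, 3, 4, 7, 1.5, 1.5

Sorted (ascending): 8, 8, 19, 34, 37, 40, 43, 47
The 2 values of 8 occupy positions 1–2 → average rank (1+2)/2 = 1.5.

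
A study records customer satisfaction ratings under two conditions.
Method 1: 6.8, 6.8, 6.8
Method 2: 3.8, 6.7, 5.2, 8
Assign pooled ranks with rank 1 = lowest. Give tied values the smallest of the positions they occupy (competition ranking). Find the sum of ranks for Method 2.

13

Sorted (ascending): 3.8, 5.2, 6.7, 6.8, 6.8, 6.8, 8
The 3 values of 6.8 occupy positions 4–6 → each gets rank 4.
Method 2 values → pooled ranks: 3.8→1, 6.7→3, 5.2→2, 8→7
Rank sum = 1 + 3 + 2 + 7 = 13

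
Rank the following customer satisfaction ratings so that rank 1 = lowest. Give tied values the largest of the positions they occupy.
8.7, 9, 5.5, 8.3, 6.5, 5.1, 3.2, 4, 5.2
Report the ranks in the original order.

8, 9, 5, 7, 6, 3, 1, 2, 4

Sorted (ascending): 3.2, 4, 5.1, 5.2, 5.5, 6.5, 8.3, 8.7, 9
No ties — each value takes its position as its rank.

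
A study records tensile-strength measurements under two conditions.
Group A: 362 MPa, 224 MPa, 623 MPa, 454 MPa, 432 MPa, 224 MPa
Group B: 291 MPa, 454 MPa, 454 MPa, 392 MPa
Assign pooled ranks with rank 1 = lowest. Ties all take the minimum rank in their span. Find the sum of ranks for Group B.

22

Sorted (ascending): 224, 224, 291, 362, 392, 432, 454, 454, 454, 623
The 2 values of 224 occupy positions 1–2 → each gets rank 1.
The 3 values of 454 occupy positions 7–9 → each gets rank 7.
Group B values → pooled ranks: 291→3, 454→7, 454→7, 392→5
Rank sum = 3 + 7 + 7 + 5 = 22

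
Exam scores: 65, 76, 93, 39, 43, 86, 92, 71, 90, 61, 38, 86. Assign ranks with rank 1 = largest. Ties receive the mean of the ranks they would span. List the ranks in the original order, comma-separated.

Sorted (descending): 93, 92, 90, 86, 86, 76, 71, 65, 61, 43, 39, 38
The 2 values of 86 occupy positions 4–5 → average rank (4+5)/2 = 4.5.

8, 6, 1, 11, 10, 4.5, 2, 7, 3, 9, 12, 4.5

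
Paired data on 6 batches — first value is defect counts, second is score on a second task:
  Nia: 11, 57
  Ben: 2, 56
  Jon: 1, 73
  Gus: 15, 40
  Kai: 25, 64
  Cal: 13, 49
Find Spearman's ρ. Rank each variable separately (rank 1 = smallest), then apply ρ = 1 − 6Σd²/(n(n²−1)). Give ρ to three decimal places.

Ranks of variable 1: 3, 2, 1, 5, 6, 4
Ranks of variable 2: 4, 3, 6, 1, 5, 2
d = r₁ − r₂: -1, -1, -5, 4, 1, 2
d²: 1, 1, 25, 16, 1, 4; Σd² = 48
ρ = 1 − 6·48/(6·35) = 1 − 288/210 = -0.371

-0.371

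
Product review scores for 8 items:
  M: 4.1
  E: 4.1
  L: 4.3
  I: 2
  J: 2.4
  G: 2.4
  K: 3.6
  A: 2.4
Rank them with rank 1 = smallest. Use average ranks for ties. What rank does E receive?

Sorted (ascending): 2, 2.4, 2.4, 2.4, 3.6, 4.1, 4.1, 4.3
The 3 values of 2.4 occupy positions 2–4 → average rank 3.
The 2 values of 4.1 occupy positions 6–7 → average rank (6+7)/2 = 6.5.
E has value 4.1 → rank 6.5.

6.5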